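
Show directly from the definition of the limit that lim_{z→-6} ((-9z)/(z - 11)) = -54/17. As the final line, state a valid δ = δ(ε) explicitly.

Fix ε > 0. We want δ > 0 with 0 < |z + 6| < δ ⇒ |(-9z)/(z - 11) + 54/17| < ε.
Combining over a common denominator, (-9z)/(z - 11) + 54/17 = [(-9z)·(-17) − 54·(z - 11)] / [(-17)·(z - 11)] = 99(z + 6) / ((-17)(z - 11)).
So |(-9z)/(z - 11) + 54/17| = 99|z + 6| / (17·|z − 11|).
Restrict δ ≤ 17/2. Then |z + 6| < 17/2 gives |z − 11| = |(z + 6) + (-17)| ≥ 17 − 17/2 = 17/2.
Hence |(-9z)/(z - 11) + 54/17| < 99|z + 6|/(17·(17/2)) = (198/289)|z + 6|, which is < ε once |z + 6| < (289/198)ε.
Take δ = min(17/2, (289/198)ε). Then 0 < |z + 6| < δ forces both bounds, so |(-9z)/(z - 11) + 54/17| < ε.

δ = min(17/2, (289/198)ε)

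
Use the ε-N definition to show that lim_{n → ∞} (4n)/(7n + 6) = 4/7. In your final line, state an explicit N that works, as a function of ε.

Let ε > 0 be given. For n ≥ 1, |(4n)/(7n + 6) − (4/7)| = |-24|/(7(7n + 6)) = 24/(7(7n + 6)).
Since 7n + 6 ≥ 7n for n ≥ 1, this is ≤ 24/(7·7n) = (24/49)/n.
So |(4n)/(7n + 6) − (4/7)| < ε whenever n > (24/49)/ε.
Take N = (24/49)/ε. If n > N then |(4n)/(7n + 6) − (4/7)| ≤ (24/49)/n < ε.

N = (24/49)/ε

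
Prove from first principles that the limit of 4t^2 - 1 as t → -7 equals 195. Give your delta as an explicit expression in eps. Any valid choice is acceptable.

Let eps > 0. We want delta > 0 such that 0 < |t + 7| < delta implies |(4t^2 - 1) − 195| < eps.
(4t^2 - 1) − 195 = 4t^2 - 196 = (t + 7)(4t - 28).
So |(4t^2 - 1) − 195| = |t + 7|·|4t - 28|.
Assume first that |t + 7| < 1, so |t| < 8. Then |4t - 28| ≤ 4·8 + 28 = 60.
Hence |(4t^2 - 1) − 195| ≤ 60|t + 7| < eps provided |t + 7| < eps/60.
Choosing delta = min(1, eps/60) ensures both conditions, hence |(4t^2 - 1) − 195| < eps.

delta = min(1, eps/60)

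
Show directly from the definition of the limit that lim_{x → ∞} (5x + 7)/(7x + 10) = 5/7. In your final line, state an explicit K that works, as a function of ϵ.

Let ϵ > 0. We seek K > 0 such that x > K implies |(5x + 7)/(7x + 10) − (5/7)| < ϵ.
(5x + 7)/(7x + 10) − (5/7) = (7(5x + 7) − 5(7x + 10)) / (7(7x + 10)) = -1/(7(7x + 10)).
For x > 0 we have 7x + 10 > 7x, so |(5x + 7)/(7x + 10) − (5/7)| = 1/(7(7x + 10)) < 1/(7·7x) = (1/49)/x.
Thus |(5x + 7)/(7x + 10) − (5/7)| < ϵ whenever x > (1/49)/ϵ.
Take K = (1/49)/ϵ. If x > K then |(5x + 7)/(7x + 10) − (5/7)| < (1/49)/x < ϵ.

K = (1/49)/ϵ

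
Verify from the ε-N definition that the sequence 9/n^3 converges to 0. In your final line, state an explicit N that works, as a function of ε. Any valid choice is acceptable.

Let ε > 0 be given. For n ≥ 1, |9/n^3 − 0| = 9/n^3.
9/n^3 < ε ⇔ n^3 > 9/ε ⇔ n > (9/ε)^{1/3}.
Take N = (9/ε)^{1/3}. Then n > N implies 9/n^3 < ε.

N = (9/ε)^{1/3}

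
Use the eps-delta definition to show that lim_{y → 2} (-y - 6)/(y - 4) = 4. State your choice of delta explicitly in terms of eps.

Suppose eps > 0. We want delta > 0 with 0 < |y − 2| < delta ⇒ |(-y - 6)/(y - 4) − 4| < eps.
Combining over a common denominator, (-y - 6)/(y - 4) − 4 = [(-y - 6)·(-2) − (-8)·(y - 4)] / [(-2)·(y - 4)] = 10(y − 2) / ((-2)(y - 4)).
So |(-y - 6)/(y - 4) − 4| = 10|y − 2| / (2·|y − 4|).
Restrict delta ≤ 1. Then |y − 2| < 1 gives |y − 4| = |(y − 2) + (-2)| ≥ 2 − 1 = 1.
Hence |(-y - 6)/(y - 4) − 4| < 10|y − 2|/(2·1) = 5|y − 2|, which is < eps once |y − 2| < (1/5)eps.
Take delta = min(1, (1/5)eps). Then 0 < |y − 2| < delta forces both bounds, so |(-y - 6)/(y - 4) − 4| < eps.

delta = min(1, (1/5)eps)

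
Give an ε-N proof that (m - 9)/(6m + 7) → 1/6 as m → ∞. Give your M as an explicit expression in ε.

M = (61/36)/ε

Suppose ε > 0. For m ≥ 1, |(m - 9)/(6m + 7) − (1/6)| = |-61|/(6(6m + 7)) = 61/(6(6m + 7)).
Since 6m + 7 ≥ 6m for m ≥ 1, this is ≤ 61/(6·6m) = (61/36)/m.
So |(m - 9)/(6m + 7) − (1/6)| < ε whenever m > (61/36)/ε.
Take M = (61/36)/ε. If m > M then |(m - 9)/(6m + 7) − (1/6)| ≤ (61/36)/m < ε.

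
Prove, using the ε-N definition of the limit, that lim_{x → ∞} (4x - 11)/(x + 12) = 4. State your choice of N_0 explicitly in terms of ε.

N_0 = 59/ε

Suppose ε > 0. We seek N_0 > 0 such that x > N_0 implies |(4x - 11)/(x + 12) − 4| < ε.
(4x - 11)/(x + 12) − 4 = ((4x - 11) − 4(x + 12)) / ((x + 12)) = -59/((x + 12)).
For x > 0 we have x + 12 > x, so |(4x - 11)/(x + 12) − 4| = 59/((x + 12)) < 59/(x) = 59/x.
Thus |(4x - 11)/(x + 12) − 4| < ε whenever x > 59/ε.
Take N_0 = 59/ε. If x > N_0 then |(4x - 11)/(x + 12) − 4| < 59/x < ε.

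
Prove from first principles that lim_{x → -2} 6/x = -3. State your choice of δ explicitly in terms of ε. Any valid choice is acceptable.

Let ε > 0. We seek δ > 0 such that 0 < |x + 2| < δ implies |6/x + 3| < ε.
|6/x + 3| = 6·|-2 − x|/(2·|x|) = 6|x + 2|/(2|x|).
Restrict δ ≤ 1. Then |x + 2| < 1 gives |x| > 1, so 2|x| > 2.
Then |6/x + 3| < 6|x + 2|/2, which is < ε when |x + 2| < (1/3)ε.
Take δ = min(1, (1/3)ε). Then 0 < |x + 2| < δ gives both |x + 2| < 1 and |x + 2| < (1/3)ε, so |6/x + 3| < ε.

δ = min(1, (1/3)ε)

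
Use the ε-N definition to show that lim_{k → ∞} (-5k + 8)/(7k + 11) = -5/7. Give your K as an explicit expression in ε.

Suppose ε > 0. For k ≥ 1, |(-5k + 8)/(7k + 11) + 5/7| = |111|/(7(7k + 11)) = 111/(7(7k + 11)).
Since 7k + 11 ≥ 7k for k ≥ 1, this is ≤ 111/(7·7k) = (111/49)/k.
So |(-5k + 8)/(7k + 11) + 5/7| < ε whenever k > (111/49)/ε.
Take K = (111/49)/ε. If k > K then |(-5k + 8)/(7k + 11) + 5/7| ≤ (111/49)/k < ε.

K = (111/49)/ε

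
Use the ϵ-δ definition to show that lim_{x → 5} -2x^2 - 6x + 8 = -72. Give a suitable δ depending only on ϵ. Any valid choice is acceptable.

δ = min(1, ϵ/28)

Let ϵ > 0 be given. We want δ > 0 such that 0 < |x − 5| < δ implies |(-2x^2 - 6x + 8) + 72| < ϵ.
(-2x^2 - 6x + 8) + 72 = -2x^2 - 6x + 80 = (x − 5)(-2x - 16).
So |(-2x^2 - 6x + 8) + 72| = |x − 5|·|-2x - 16|.
Assume first that |x − 5| < 1, so |x| < 6. Then |-2x - 16| ≤ 2·6 + 16 = 28.
Hence |(-2x^2 - 6x + 8) + 72| ≤ 28|x − 5| < ϵ provided |x − 5| < ϵ/28.
Take δ = min(1, ϵ/28). Then 0 < |x − 5| < δ gives both |x − 5| < 1 and |x − 5| < ϵ/28, so |(-2x^2 - 6x + 8) + 72| < ϵ.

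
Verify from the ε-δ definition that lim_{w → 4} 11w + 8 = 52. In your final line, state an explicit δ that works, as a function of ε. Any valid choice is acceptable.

Suppose ε > 0. We need δ > 0 so that 0 < |w − 4| < δ implies |(11w + 8) − 52| < ε.
|(11w + 8) − 52| = |11w - 44| = 11|w − 4|.
So 11|w − 4| < ε exactly when |w − 4| < ε/11.
Choosing δ = ε/11 gives |(11w + 8) − 52| = 11|w − 4| < ε whenever |w − 4| < δ.

δ = ε/11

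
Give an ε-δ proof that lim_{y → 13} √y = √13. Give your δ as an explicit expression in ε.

δ = min(13, √13·ε)

Suppose ε > 0. We want δ > 0 such that 0 < |y − 13| < δ implies |√y − √13| < ε.
Rationalise: √y − √13 = (y − 13)/(√y + √13), so |√y − √13| = |y − 13|/(√y + √13).
Restrict δ ≤ 13 so that |y − 13| < 13 forces y > 0, and then √y + √13 > √13.
Hence |√y − √13| < |y − 13|/√13, which is < ε once |y − 13| < √13·ε.
Take δ = min(13, √13·ε). If 0 < |y − 13| < δ then y > 0 and |√y − √13| < |y − 13|/√13 < ε.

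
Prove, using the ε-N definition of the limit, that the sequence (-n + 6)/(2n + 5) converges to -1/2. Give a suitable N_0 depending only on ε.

Let ε > 0. For n ≥ 1, |(-n + 6)/(2n + 5) + 1/2| = |17|/(2(2n + 5)) = 17/(2(2n + 5)).
Since 2n + 5 ≥ 2n for n ≥ 1, this is ≤ 17/(2·2n) = (17/4)/n.
So |(-n + 6)/(2n + 5) + 1/2| < ε whenever n > (17/4)/ε.
Take N_0 = (17/4)/ε. If n > N_0 then |(-n + 6)/(2n + 5) + 1/2| ≤ (17/4)/n < ε.

N_0 = (17/4)/ε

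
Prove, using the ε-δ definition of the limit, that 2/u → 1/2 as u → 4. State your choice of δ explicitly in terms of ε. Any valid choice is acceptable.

Let ε > 0 be given. We seek δ > 0 such that 0 < |u − 4| < δ implies |2/u − (1/2)| < ε.
|2/u − (1/2)| = 2·|4 − u|/(4·|u|) = 2|u − 4|/(4|u|).
Restrict δ ≤ 2. Then |u − 4| < 2 gives |u| > 2, so 4|u| > 8.
Then |2/u − (1/2)| < 2|u − 4|/8, which is < ε when |u − 4| < 4ε.
Take δ = min(2, 4ε). Then 0 < |u − 4| < δ gives both |u − 4| < 2 and |u − 4| < 4ε, so |2/u − (1/2)| < ε.

δ = min(2, 4ε)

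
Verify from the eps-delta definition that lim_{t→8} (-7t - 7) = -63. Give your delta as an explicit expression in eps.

delta = eps/7

Fix eps > 0. We need delta > 0 so that 0 < |t − 8| < delta implies |(-7t - 7) + 63| < eps.
Since (-7t - 7) + 63 = -7(t − 8), we have |(-7t - 7) + 63| = 7|t − 8|.
Thus it suffices that |t − 8| < eps/7.
Take delta = eps/7. If 0 < |t − 8| < delta then |(-7t - 7) + 63| = 7|t − 8| < 7·(eps/7) = eps.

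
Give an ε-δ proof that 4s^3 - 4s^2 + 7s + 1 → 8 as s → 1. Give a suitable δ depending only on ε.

δ = min(1, ε/23)

Let ε > 0 be given. We want δ > 0 such that 0 < |s − 1| < δ implies |(4s^3 - 4s^2 + 7s + 1) − 8| < ε.
(4s^3 - 4s^2 + 7s + 1) − 8 = 4s^3 - 4s^2 + 7s - 7 = (s − 1)(4s^2 + 7).
So |(4s^3 - 4s^2 + 7s + 1) − 8| = |s − 1|·|4s^2 + 7|.
Assume first that |s − 1| < 1, so |s| < 2. Then |4s^2 + 7| ≤ 4·2^2 + 7 = 23.
Hence |(4s^3 - 4s^2 + 7s + 1) − 8| ≤ 23|s − 1| < ε provided |s − 1| < ε/23.
Choosing δ = min(1, ε/23) ensures both conditions, hence |(4s^3 - 4s^2 + 7s + 1) − 8| < ε.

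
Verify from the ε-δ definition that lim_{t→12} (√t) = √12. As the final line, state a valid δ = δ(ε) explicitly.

Fix ε > 0. We want δ > 0 such that 0 < |t − 12| < δ implies |√t − √12| < ε.
Multiplying by the conjugate, |√t − √12| = |t − 12|/(√t + √12).
Restrict δ ≤ 12 so that |t − 12| < 12 forces t > 0, and then √t + √12 > √12.
Hence |√t − √12| < |t − 12|/√12, which is < ε once |t − 12| < √12·ε.
Take δ = min(12, √12·ε). If 0 < |t − 12| < δ then t > 0 and |√t − √12| < |t − 12|/√12 < ε.

δ = min(12, √12·ε)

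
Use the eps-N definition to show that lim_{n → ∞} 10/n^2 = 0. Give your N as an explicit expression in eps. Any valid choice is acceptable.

N = (10/eps)^{1/2}

Suppose eps > 0. For n ≥ 1, |10/n^2 − 0| = 10/n^2.
10/n^2 < eps ⇔ n^2 > 10/eps ⇔ n > (10/eps)^{1/2}.
Take N = (10/eps)^{1/2}. Then n > N implies 10/n^2 < eps.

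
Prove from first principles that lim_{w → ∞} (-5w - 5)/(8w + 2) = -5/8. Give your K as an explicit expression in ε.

K = (15/32)/ε

Let ε > 0. We seek K > 0 such that w > K implies |(-5w - 5)/(8w + 2) + 5/8| < ε.
(-5w - 5)/(8w + 2) + 5/8 = (8(-5w - 5) − (-5)(8w + 2)) / (8(8w + 2)) = -30/(8(8w + 2)).
For w > 0 we have 8w + 2 > 8w, so |(-5w - 5)/(8w + 2) + 5/8| = 30/(8(8w + 2)) < 30/(8·8w) = (15/32)/w.
Thus |(-5w - 5)/(8w + 2) + 5/8| < ε whenever w > (15/32)/ε.
Take K = (15/32)/ε. If w > K then |(-5w - 5)/(8w + 2) + 5/8| < (15/32)/w < ε.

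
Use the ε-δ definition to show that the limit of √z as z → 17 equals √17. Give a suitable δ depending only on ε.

Let ε > 0. We want δ > 0 such that 0 < |z − 17| < δ implies |√z − √17| < ε.
Multiplying by the conjugate, |√z − √17| = |z − 17|/(√z + √17).
Restrict δ ≤ 17 so that |z − 17| < 17 forces z > 0, and then √z + √17 > √17.
Hence |√z − √17| < |z − 17|/√17, which is < ε once |z − 17| < √17·ε.
Take δ = min(17, √17·ε). If 0 < |z − 17| < δ then z > 0 and |√z − √17| < |z − 17|/√17 < ε.

δ = min(17, √17·ε)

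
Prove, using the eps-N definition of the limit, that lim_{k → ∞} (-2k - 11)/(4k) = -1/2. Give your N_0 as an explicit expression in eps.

N_0 = (11/4)/eps

Let eps > 0. For k ≥ 1, |(-2k - 11)/(4k) + 1/2| = |-44|/(4(4k)) = 44/(4(4k)).
Since 4k ≥ 4k for k ≥ 1, this is ≤ 44/(4·4k) = (11/4)/k.
So |(-2k - 11)/(4k) + 1/2| < eps whenever k > (11/4)/eps.
Take N_0 = (11/4)/eps. If k > N_0 then |(-2k - 11)/(4k) + 1/2| ≤ (11/4)/k < eps.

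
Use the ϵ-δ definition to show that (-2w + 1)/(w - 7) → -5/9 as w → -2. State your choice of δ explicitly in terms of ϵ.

δ = min(9/2, (81/26)ϵ)

Let ϵ > 0 be given. We want δ > 0 with 0 < |w + 2| < δ ⇒ |(-2w + 1)/(w - 7) + 5/9| < ϵ.
Combining over a common denominator, (-2w + 1)/(w - 7) + 5/9 = [(-2w + 1)·(-9) − 5·(w - 7)] / [(-9)·(w - 7)] = 13(w + 2) / ((-9)(w - 7)).
So |(-2w + 1)/(w - 7) + 5/9| = 13|w + 2| / (9·|w − 7|).
Require δ ≤ 9/2, so |w − 7| ≥ |-9| − |w + 2| > 9 − 9/2 = 9/2.
Hence |(-2w + 1)/(w - 7) + 5/9| < 13|w + 2|/(9·(9/2)) = (26/81)|w + 2|, which is < ϵ once |w + 2| < (81/26)ϵ.
Take δ = min(9/2, (81/26)ϵ). Then 0 < |w + 2| < δ forces both bounds, so |(-2w + 1)/(w - 7) + 5/9| < ϵ.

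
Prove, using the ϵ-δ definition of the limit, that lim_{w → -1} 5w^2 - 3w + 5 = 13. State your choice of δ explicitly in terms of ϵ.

δ = min(1, ϵ/18)

Let ϵ > 0 be given. We want δ > 0 such that 0 < |w + 1| < δ implies |(5w^2 - 3w + 5) − 13| < ϵ.
(5w^2 - 3w + 5) − 13 = 5w^2 - 3w - 8 = (w + 1)(5w - 8).
So |(5w^2 - 3w + 5) − 13| = |w + 1|·|5w - 8|.
Require δ ≤ 1. Then |w + 1| < 1 gives |w| < 2, and by the triangle inequality |5w - 8| ≤ 5·2 + 8 = 18.
Hence |(5w^2 - 3w + 5) − 13| ≤ 18|w + 1| < ϵ provided |w + 1| < ϵ/18.
Choosing δ = min(1, ϵ/18) ensures both conditions, hence |(5w^2 - 3w + 5) − 13| < ϵ.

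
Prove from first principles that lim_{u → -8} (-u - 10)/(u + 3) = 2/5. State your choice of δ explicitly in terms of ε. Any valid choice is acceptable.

Let ε > 0. We want δ > 0 with 0 < |u + 8| < δ ⇒ |(-u - 10)/(u + 3) − (2/5)| < ε.
Combining over a common denominator, (-u - 10)/(u + 3) − (2/5) = [(-u - 10)·(-5) − (-2)·(u + 3)] / [(-5)·(u + 3)] = 7(u + 8) / ((-5)(u + 3)).
So |(-u - 10)/(u + 3) − (2/5)| = 7|u + 8| / (5·|u + 3|).
Require δ ≤ 5/2, so |u + 3| ≥ |-5| − |u + 8| > 5 − 5/2 = 5/2.
Hence |(-u - 10)/(u + 3) − (2/5)| < 7|u + 8|/(5·(5/2)) = (14/25)|u + 8|, which is < ε once |u + 8| < (25/14)ε.
Take δ = min(5/2, (25/14)ε). Then 0 < |u + 8| < δ forces both bounds, so |(-u - 10)/(u + 3) − (2/5)| < ε.

δ = min(5/2, (25/14)ε)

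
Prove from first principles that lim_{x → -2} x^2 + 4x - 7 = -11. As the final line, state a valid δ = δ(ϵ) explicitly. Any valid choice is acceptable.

Let ϵ > 0. We want δ > 0 such that 0 < |x + 2| < δ implies |(x^2 + 4x - 7) + 11| < ϵ.
(x^2 + 4x - 7) + 11 = x^2 + 4x + 4 = (x + 2)(x + 2).
So |(x^2 + 4x - 7) + 11| = |x + 2|·|x + 2|.
Assume first that |x + 2| < 2, so |x| < 4. Then |x + 2| ≤ 4 + 2 = 6.
Hence |(x^2 + 4x - 7) + 11| ≤ 6|x + 2| < ϵ provided |x + 2| < ϵ/6.
Choosing δ = min(2, ϵ/6) ensures both conditions, hence |(x^2 + 4x - 7) + 11| < ϵ.

δ = min(2, ϵ/6)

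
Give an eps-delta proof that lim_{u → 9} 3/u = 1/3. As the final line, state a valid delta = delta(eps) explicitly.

delta = min(9/2, (27/2)eps)

Fix eps > 0. We seek delta > 0 such that 0 < |u − 9| < delta implies |3/u − (1/3)| < eps.
|3/u − (1/3)| = 3·|9 − u|/(9·|u|) = 3|u − 9|/(9|u|).
Require delta ≤ 9/2 so that |u| > 9 − 9/2 = 9/2, hence 9|u| > 81/2.
Then |3/u − (1/3)| < 3|u − 9|/(81/2), which is < eps when |u − 9| < (27/2)eps.
Take delta = min(9/2, (27/2)eps). Then 0 < |u − 9| < delta gives both |u − 9| < 9/2 and |u − 9| < (27/2)eps, so |3/u − (1/3)| < eps.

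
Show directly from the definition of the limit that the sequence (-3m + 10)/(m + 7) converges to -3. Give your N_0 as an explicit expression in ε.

Suppose ε > 0. For m ≥ 1, |(-3m + 10)/(m + 7) + 3| = |31|/((m + 7)) = 31/((m + 7)).
Since m + 7 ≥ m for m ≥ 1, this is ≤ 31/(m) = 31/m.
So |(-3m + 10)/(m + 7) + 3| < ε whenever m > 31/ε.
Take N_0 = 31/ε. If m > N_0 then |(-3m + 10)/(m + 7) + 3| ≤ 31/m < ε.

N_0 = 31/ε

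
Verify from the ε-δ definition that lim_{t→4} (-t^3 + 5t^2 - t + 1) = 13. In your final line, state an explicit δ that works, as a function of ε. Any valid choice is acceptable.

δ = min(1, ε/33)

Let ε > 0 be given. We want δ > 0 such that 0 < |t − 4| < δ implies |(-t^3 + 5t^2 - t + 1) − 13| < ε.
(-t^3 + 5t^2 - t + 1) − 13 = -t^3 + 5t^2 - t - 12 = (t − 4)(-t^2 + t + 3).
So |(-t^3 + 5t^2 - t + 1) − 13| = |t − 4|·|-t^2 + t + 3|.
Assume first that |t − 4| < 1, so |t| < 5. Then |-t^2 + t + 3| ≤ 5^2 + 5 + 3 = 33.
Hence |(-t^3 + 5t^2 - t + 1) − 13| ≤ 33|t − 4| < ε provided |t − 4| < ε/33.
Take δ = min(1, ε/33). Then 0 < |t − 4| < δ gives both |t − 4| < 1 and |t − 4| < ε/33, so |(-t^3 + 5t^2 - t + 1) − 13| < ε.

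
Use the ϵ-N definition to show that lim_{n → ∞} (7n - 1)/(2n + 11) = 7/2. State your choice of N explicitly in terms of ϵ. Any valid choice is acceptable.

Fix ϵ > 0. For n ≥ 1, |(7n - 1)/(2n + 11) − (7/2)| = |-79|/(2(2n + 11)) = 79/(2(2n + 11)).
Since 2n + 11 ≥ 2n for n ≥ 1, this is ≤ 79/(2·2n) = (79/4)/n.
So |(7n - 1)/(2n + 11) − (7/2)| < ϵ whenever n > (79/4)/ϵ.
Take N = (79/4)/ϵ. If n > N then |(7n - 1)/(2n + 11) − (7/2)| ≤ (79/4)/n < ϵ.

N = (79/4)/ϵ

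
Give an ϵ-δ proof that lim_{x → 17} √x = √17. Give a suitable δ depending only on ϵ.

δ = min(17, √17·ϵ)

Fix ϵ > 0. We want δ > 0 such that 0 < |x − 17| < δ implies |√x − √17| < ϵ.
Multiplying by the conjugate, |√x − √17| = |x − 17|/(√x + √17).
Restrict δ ≤ 17 so that |x − 17| < 17 forces x > 0, and then √x + √17 > √17.
Hence |√x − √17| < |x − 17|/√17, which is < ϵ once |x − 17| < √17·ϵ.
Take δ = min(17, √17·ϵ). If 0 < |x − 17| < δ then x > 0 and |√x − √17| < |x − 17|/√17 < ϵ.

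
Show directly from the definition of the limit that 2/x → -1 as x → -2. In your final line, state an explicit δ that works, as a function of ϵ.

δ = min(1, ϵ)

Let ϵ > 0 be given. We seek δ > 0 such that 0 < |x + 2| < δ implies |2/x + 1| < ϵ.
|2/x + 1| = 2·|-2 − x|/(2·|x|) = 2|x + 2|/(2|x|).
Require δ ≤ 1 so that |x| > 2 − 1 = 1, hence 2|x| > 2.
Then |2/x + 1| < 2|x + 2|/2, which is < ϵ when |x + 2| < ϵ.
Take δ = min(1, ϵ). Then 0 < |x + 2| < δ gives both |x + 2| < 1 and |x + 2| < ϵ, so |2/x + 1| < ϵ.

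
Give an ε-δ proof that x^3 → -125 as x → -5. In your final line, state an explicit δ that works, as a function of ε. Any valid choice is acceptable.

Let ε > 0 be given. We seek δ > 0 with 0 < |x + 5| < δ ⇒ |x^3 + 125| < ε.
Factor: x^3 + 125 = (x + 5)(x^2 - 5x + 25), so |x^3 + 125| = |x + 5|·|x^2 - 5x + 25|.
Impose δ ≤ 1 so that |x| < 6; then |x^2 - 5x + 25| ≤ 91.
Hence |x^3 + 125| ≤ 91|x + 5|, which is < ε once |x + 5| < ε/91.
Take δ = min(1, ε/91). If 0 < |x + 5| < δ then both bounds hold and |x^3 + 125| ≤ 91|x + 5| < 91·(ε/91) = ε.

δ = min(1, ε/91)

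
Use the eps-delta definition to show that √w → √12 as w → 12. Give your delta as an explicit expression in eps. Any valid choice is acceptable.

Let eps > 0 be given. We want delta > 0 such that 0 < |w − 12| < delta implies |√w − √12| < eps.
Multiplying by the conjugate, |√w − √12| = |w − 12|/(√w + √12).
Restrict delta ≤ 12 so that |w − 12| < 12 forces w > 0, and then √w + √12 > √12.
Hence |√w − √12| < |w − 12|/√12, which is < eps once |w − 12| < √12·eps.
Take delta = min(12, √12·eps). If 0 < |w − 12| < delta then w > 0 and |√w − √12| < |w − 12|/√12 < eps.

delta = min(12, √12·eps)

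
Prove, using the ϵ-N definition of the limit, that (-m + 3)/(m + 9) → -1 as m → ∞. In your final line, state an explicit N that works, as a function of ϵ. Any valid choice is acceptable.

Fix ϵ > 0. For m ≥ 1, |(-m + 3)/(m + 9) + 1| = |12|/((m + 9)) = 12/((m + 9)).
Since m + 9 ≥ m for m ≥ 1, this is ≤ 12/(m) = 12/m.
So |(-m + 3)/(m + 9) + 1| < ϵ whenever m > 12/ϵ.
Take N = 12/ϵ. If m > N then |(-m + 3)/(m + 9) + 1| ≤ 12/m < ϵ.

N = 12/ϵ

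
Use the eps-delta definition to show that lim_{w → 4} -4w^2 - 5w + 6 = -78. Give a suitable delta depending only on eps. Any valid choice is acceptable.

Suppose eps > 0. We want delta > 0 such that 0 < |w − 4| < delta implies |(-4w^2 - 5w + 6) + 78| < eps.
(-4w^2 - 5w + 6) + 78 = -4w^2 - 5w + 84 = (w − 4)(-4w - 21).
So |(-4w^2 - 5w + 6) + 78| = |w − 4|·|-4w - 21|.
Assume first that |w − 4| < 2, so |w| < 6. Then |-4w - 21| ≤ 4·6 + 21 = 45.
Hence |(-4w^2 - 5w + 6) + 78| ≤ 45|w − 4| < eps provided |w − 4| < eps/45.
Choosing delta = min(2, eps/45) ensures both conditions, hence |(-4w^2 - 5w + 6) + 78| < eps.

delta = min(2, eps/45)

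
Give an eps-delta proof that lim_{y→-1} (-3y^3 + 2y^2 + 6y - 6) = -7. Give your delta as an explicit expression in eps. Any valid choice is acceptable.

Let eps > 0. We want delta > 0 such that 0 < |y + 1| < delta implies |(-3y^3 + 2y^2 + 6y - 6) + 7| < eps.
(-3y^3 + 2y^2 + 6y - 6) + 7 = -3y^3 + 2y^2 + 6y + 1 = (y + 1)(-3y^2 + 5y + 1).
So |(-3y^3 + 2y^2 + 6y - 6) + 7| = |y + 1|·|-3y^2 + 5y + 1|.
Assume first that |y + 1| < 1, so |y| < 2. Then |-3y^2 + 5y + 1| ≤ 3·2^2 + 5·2 + 1 = 23.
Hence |(-3y^3 + 2y^2 + 6y - 6) + 7| ≤ 23|y + 1| < eps provided |y + 1| < eps/23.
Choosing delta = min(1, eps/23) ensures both conditions, hence |(-3y^3 + 2y^2 + 6y - 6) + 7| < eps.

delta = min(1, eps/23)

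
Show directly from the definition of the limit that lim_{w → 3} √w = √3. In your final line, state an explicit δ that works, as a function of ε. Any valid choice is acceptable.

Fix ε > 0. We want δ > 0 such that 0 < |w − 3| < δ implies |√w − √3| < ε.
Rationalise: √w − √3 = (w − 3)/(√w + √3), so |√w − √3| = |w − 3|/(√w + √3).
Restrict δ ≤ 3 so that |w − 3| < 3 forces w > 0, and then √w + √3 > √3.
Hence |√w − √3| < |w − 3|/√3, which is < ε once |w − 3| < √3·ε.
Take δ = min(3, √3·ε). If 0 < |w − 3| < δ then w > 0 and |√w − √3| < |w − 3|/√3 < ε.

δ = min(3, √3·ε)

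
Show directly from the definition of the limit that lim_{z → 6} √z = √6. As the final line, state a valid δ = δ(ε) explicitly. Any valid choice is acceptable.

Fix ε > 0. We want δ > 0 such that 0 < |z − 6| < δ implies |√z − √6| < ε.
Rationalise: √z − √6 = (z − 6)/(√z + √6), so |√z − √6| = |z − 6|/(√z + √6).
Restrict δ ≤ 6 so that |z − 6| < 6 forces z > 0, and then √z + √6 > √6.
Hence |√z − √6| < |z − 6|/√6, which is < ε once |z − 6| < √6·ε.
Take δ = min(6, √6·ε). If 0 < |z − 6| < δ then z > 0 and |√z − √6| < |z − 6|/√6 < ε.

δ = min(6, √6·ε)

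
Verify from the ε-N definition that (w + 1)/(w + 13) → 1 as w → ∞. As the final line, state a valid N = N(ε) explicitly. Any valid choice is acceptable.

Fix ε > 0. We seek N > 0 such that w > N implies |(w + 1)/(w + 13) − 1| < ε.
(w + 1)/(w + 13) − 1 = ((w + 1) − (w + 13)) / ((w + 13)) = -12/((w + 13)).
For w > 0 we have w + 13 > w, so |(w + 1)/(w + 13) − 1| = 12/((w + 13)) < 12/(w) = 12/w.
Thus |(w + 1)/(w + 13) − 1| < ε whenever w > 12/ε.
Take N = 12/ε. If w > N then |(w + 1)/(w + 13) − 1| < 12/w < ε.

N = 12/ε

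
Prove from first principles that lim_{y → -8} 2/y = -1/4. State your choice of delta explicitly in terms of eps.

delta = min(4, 16eps)

Let eps > 0 be given. We seek delta > 0 such that 0 < |y + 8| < delta implies |2/y + 1/4| < eps.
|2/y + 1/4| = 2·|-8 − y|/(8·|y|) = 2|y + 8|/(8|y|).
Restrict delta ≤ 4. Then |y + 8| < 4 gives |y| > 4, so 8|y| > 32.
Then |2/y + 1/4| < 2|y + 8|/32, which is < eps when |y + 8| < 16eps.
Take delta = min(4, 16eps). Then 0 < |y + 8| < delta gives both |y + 8| < 4 and |y + 8| < 16eps, so |2/y + 1/4| < eps.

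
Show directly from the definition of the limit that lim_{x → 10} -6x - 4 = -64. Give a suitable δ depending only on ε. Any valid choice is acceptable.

Fix ε > 0. We need δ > 0 so that 0 < |x − 10| < δ implies |(-6x - 4) + 64| < ε.
Since (-6x - 4) + 64 = -6(x − 10), we have |(-6x - 4) + 64| = 6|x − 10|.
So 6|x − 10| < ε exactly when |x − 10| < ε/6.
Choosing δ = ε/6 gives |(-6x - 4) + 64| = 6|x − 10| < ε whenever |x − 10| < δ.

δ = ε/6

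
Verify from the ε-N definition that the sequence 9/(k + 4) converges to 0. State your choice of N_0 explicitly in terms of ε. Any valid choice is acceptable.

Let ε > 0. For k ≥ 1, |9/(k + 4) − 0| = 9/(k + 4) ≤ 9/k.
We need 9/k < ε, i.e. k > 9/ε.
Take N_0 = 9/ε. If k > N_0 then |9/(k + 4)| ≤ 9/k < ε.

N_0 = 9/ε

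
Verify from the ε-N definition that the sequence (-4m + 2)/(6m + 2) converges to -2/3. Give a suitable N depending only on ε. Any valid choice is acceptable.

Let ε > 0. For m ≥ 1, |(-4m + 2)/(6m + 2) + 2/3| = |20|/(6(6m + 2)) = 20/(6(6m + 2)).
Since 6m + 2 ≥ 6m for m ≥ 1, this is ≤ 20/(6·6m) = (5/9)/m.
So |(-4m + 2)/(6m + 2) + 2/3| < ε whenever m > (5/9)/ε.
Take N = (5/9)/ε. If m > N then |(-4m + 2)/(6m + 2) + 2/3| ≤ (5/9)/m < ε.

N = (5/9)/ε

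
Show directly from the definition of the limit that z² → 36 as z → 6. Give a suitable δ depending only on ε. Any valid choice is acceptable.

δ = min(2, ε/14)

Fix ε > 0. We seek δ > 0 with 0 < |z − 6| < δ ⇒ |z² − 36| < ε.
Factor: z² − 36 = (z − 6)(z + 6), so |z² − 36| = |z − 6|·|z + 6|.
Restrict δ ≤ 2. Then |z − 6| < 2 gives |z| < 8, so by the triangle inequality |z + 6| ≤ 8 + 6 = 14.
Hence |z² − 36| ≤ 14|z − 6|, which is < ε once |z − 6| < ε/14.
Take δ = min(2, ε/14). If 0 < |z − 6| < δ then both bounds hold and |z² − 36| ≤ 14|z − 6| < 14·(ε/14) = ε.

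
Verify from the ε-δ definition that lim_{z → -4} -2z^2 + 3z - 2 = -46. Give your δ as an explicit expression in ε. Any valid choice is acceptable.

δ = min(1, ε/21)

Let ε > 0. We want δ > 0 such that 0 < |z + 4| < δ implies |(-2z^2 + 3z - 2) + 46| < ε.
(-2z^2 + 3z - 2) + 46 = -2z^2 + 3z + 44 = (z + 4)(-2z + 11).
So |(-2z^2 + 3z - 2) + 46| = |z + 4|·|-2z + 11|.
Require δ ≤ 1. Then |z + 4| < 1 gives |z| < 5, and by the triangle inequality |-2z + 11| ≤ 2·5 + 11 = 21.
Hence |(-2z^2 + 3z - 2) + 46| ≤ 21|z + 4| < ε provided |z + 4| < ε/21.
Take δ = min(1, ε/21). Then 0 < |z + 4| < δ gives both |z + 4| < 1 and |z + 4| < ε/21, so |(-2z^2 + 3z - 2) + 46| < ε.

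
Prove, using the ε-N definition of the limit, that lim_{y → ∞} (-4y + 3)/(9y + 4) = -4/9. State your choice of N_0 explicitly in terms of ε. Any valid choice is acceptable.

Fix ε > 0. We seek N_0 > 0 such that y > N_0 implies |(-4y + 3)/(9y + 4) + 4/9| < ε.
(-4y + 3)/(9y + 4) + 4/9 = (9(-4y + 3) − (-4)(9y + 4)) / (9(9y + 4)) = 43/(9(9y + 4)).
For y > 0 we have 9y + 4 > 9y, so |(-4y + 3)/(9y + 4) + 4/9| = 43/(9(9y + 4)) < 43/(9·9y) = (43/81)/y.
Thus |(-4y + 3)/(9y + 4) + 4/9| < ε whenever y > (43/81)/ε.
Take N_0 = (43/81)/ε. If y > N_0 then |(-4y + 3)/(9y + 4) + 4/9| < (43/81)/y < ε.

N_0 = (43/81)/ε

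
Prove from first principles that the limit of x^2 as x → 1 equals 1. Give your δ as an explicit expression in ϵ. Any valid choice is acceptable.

Let ϵ > 0 be given. We seek δ > 0 with 0 < |x − 1| < δ ⇒ |x^2 − 1| < ϵ.
Factor: x^2 − 1 = (x − 1)(x + 1), so |x^2 − 1| = |x − 1|·|x + 1|.
Impose δ ≤ 1 so that |x| < 2; then |x + 1| ≤ 3.
Hence |x^2 − 1| ≤ 3|x − 1|, which is < ϵ once |x − 1| < ϵ/3.
Take δ = min(1, ϵ/3). If 0 < |x − 1| < δ then both bounds hold and |x^2 − 1| ≤ 3|x − 1| < 3·(ϵ/3) = ϵ.

δ = min(1, ϵ/3)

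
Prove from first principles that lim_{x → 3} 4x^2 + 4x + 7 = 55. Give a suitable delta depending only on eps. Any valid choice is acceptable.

delta = min(1, eps/32)

Let eps > 0. We want delta > 0 such that 0 < |x − 3| < delta implies |(4x^2 + 4x + 7) − 55| < eps.
(4x^2 + 4x + 7) − 55 = 4x^2 + 4x - 48 = (x − 3)(4x + 16).
So |(4x^2 + 4x + 7) − 55| = |x − 3|·|4x + 16|.
Require delta ≤ 1. Then |x − 3| < 1 gives |x| < 4, and by the triangle inequality |4x + 16| ≤ 4·4 + 16 = 32.
Hence |(4x^2 + 4x + 7) − 55| ≤ 32|x − 3| < eps provided |x − 3| < eps/32.
Choosing delta = min(1, eps/32) ensures both conditions, hence |(4x^2 + 4x + 7) − 55| < eps.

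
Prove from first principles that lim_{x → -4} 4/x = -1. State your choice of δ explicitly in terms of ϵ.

Let ϵ > 0. We seek δ > 0 such that 0 < |x + 4| < δ implies |4/x + 1| < ϵ.
|4/x + 1| = 4·|-4 − x|/(4·|x|) = 4|x + 4|/(4|x|).
Restrict δ ≤ 2. Then |x + 4| < 2 gives |x| > 2, so 4|x| > 8.
Then |4/x + 1| < 4|x + 4|/8, which is < ϵ when |x + 4| < 2ϵ.
Take δ = min(2, 2ϵ). Then 0 < |x + 4| < δ gives both |x + 4| < 2 and |x + 4| < 2ϵ, so |4/x + 1| < ϵ.

δ = min(2, 2ϵ)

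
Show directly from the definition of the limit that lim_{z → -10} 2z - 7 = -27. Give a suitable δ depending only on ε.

Fix ε > 0. We need δ > 0 so that 0 < |z + 10| < δ implies |(2z - 7) + 27| < ε.
Since (2z - 7) + 27 = 2(z + 10), we have |(2z - 7) + 27| = 2|z + 10|.
Thus it suffices that |z + 10| < ε/2.
Choosing δ = ε/2 gives |(2z - 7) + 27| = 2|z + 10| < ε whenever |z + 10| < δ.

δ = ε/2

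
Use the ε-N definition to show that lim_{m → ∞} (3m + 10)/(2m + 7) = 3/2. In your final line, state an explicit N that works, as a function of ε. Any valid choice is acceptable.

N = (1/4)/ε

Suppose ε > 0. For m ≥ 1, |(3m + 10)/(2m + 7) − (3/2)| = |-1|/(2(2m + 7)) = 1/(2(2m + 7)).
Since 2m + 7 ≥ 2m for m ≥ 1, this is ≤ 1/(2·2m) = (1/4)/m.
So |(3m + 10)/(2m + 7) − (3/2)| < ε whenever m > (1/4)/ε.
Take N = (1/4)/ε. If m > N then |(3m + 10)/(2m + 7) − (3/2)| ≤ (1/4)/m < ε.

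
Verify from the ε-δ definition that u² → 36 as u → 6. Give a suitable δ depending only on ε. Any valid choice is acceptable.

δ = min(2, ε/14)

Let ε > 0 be given. We seek δ > 0 with 0 < |u − 6| < δ ⇒ |u² − 36| < ε.
Factor: u² − 36 = (u − 6)(u + 6), so |u² − 36| = |u − 6|·|u + 6|.
Restrict δ ≤ 2. Then |u − 6| < 2 gives |u| < 8, so by the triangle inequality |u + 6| ≤ 8 + 6 = 14.
Hence |u² − 36| ≤ 14|u − 6|, which is < ε once |u − 6| < ε/14.
Take δ = min(2, ε/14). If 0 < |u − 6| < δ then both bounds hold and |u² − 36| ≤ 14|u − 6| < 14·(ε/14) = ε.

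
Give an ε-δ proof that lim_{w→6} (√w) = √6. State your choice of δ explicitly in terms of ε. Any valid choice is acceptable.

Fix ε > 0. We want δ > 0 such that 0 < |w − 6| < δ implies |√w − √6| < ε.
Rationalise: √w − √6 = (w − 6)/(√w + √6), so |√w − √6| = |w − 6|/(√w + √6).
Restrict δ ≤ 6 so that |w − 6| < 6 forces w > 0, and then √w + √6 > √6.
Hence |√w − √6| < |w − 6|/√6, which is < ε once |w − 6| < √6·ε.
Take δ = min(6, √6·ε). If 0 < |w − 6| < δ then w > 0 and |√w − √6| < |w − 6|/√6 < ε.

δ = min(6, √6·ε)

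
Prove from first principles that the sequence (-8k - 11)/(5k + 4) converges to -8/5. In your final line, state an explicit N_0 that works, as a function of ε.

N_0 = (23/25)/ε

Suppose ε > 0. For k ≥ 1, |(-8k - 11)/(5k + 4) + 8/5| = |-23|/(5(5k + 4)) = 23/(5(5k + 4)).
Since 5k + 4 ≥ 5k for k ≥ 1, this is ≤ 23/(5·5k) = (23/25)/k.
So |(-8k - 11)/(5k + 4) + 8/5| < ε whenever k > (23/25)/ε.
Take N_0 = (23/25)/ε. If k > N_0 then |(-8k - 11)/(5k + 4) + 8/5| ≤ (23/25)/k < ε.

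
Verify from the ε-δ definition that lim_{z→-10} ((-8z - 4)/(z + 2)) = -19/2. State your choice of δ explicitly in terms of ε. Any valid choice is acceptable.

Fix ε > 0. We want δ > 0 with 0 < |z + 10| < δ ⇒ |(-8z - 4)/(z + 2) + 19/2| < ε.
Combining over a common denominator, (-8z - 4)/(z + 2) + 19/2 = [(-8z - 4)·(-8) − 76·(z + 2)] / [(-8)·(z + 2)] = -12(z + 10) / ((-8)(z + 2)).
So |(-8z - 4)/(z + 2) + 19/2| = 12|z + 10| / (8·|z + 2|).
Restrict δ ≤ 4. Then |z + 10| < 4 gives |z + 2| = |(z + 10) + (-8)| ≥ 8 − 4 = 4.
Hence |(-8z - 4)/(z + 2) + 19/2| < 12|z + 10|/(8·4) = (3/8)|z + 10|, which is < ε once |z + 10| < (8/3)ε.
Take δ = min(4, (8/3)ε). Then 0 < |z + 10| < δ forces both bounds, so |(-8z - 4)/(z + 2) + 19/2| < ε.

δ = min(4, (8/3)ε)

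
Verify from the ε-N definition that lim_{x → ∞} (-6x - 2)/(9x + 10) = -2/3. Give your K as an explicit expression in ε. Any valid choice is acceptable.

K = (14/27)/ε

Let ε > 0. We seek K > 0 such that x > K implies |(-6x - 2)/(9x + 10) + 2/3| < ε.
(-6x - 2)/(9x + 10) + 2/3 = (9(-6x - 2) − (-6)(9x + 10)) / (9(9x + 10)) = 42/(9(9x + 10)).
For x > 0 we have 9x + 10 > 9x, so |(-6x - 2)/(9x + 10) + 2/3| = 42/(9(9x + 10)) < 42/(9·9x) = (14/27)/x.
Thus |(-6x - 2)/(9x + 10) + 2/3| < ε whenever x > (14/27)/ε.
Take K = (14/27)/ε. If x > K then |(-6x - 2)/(9x + 10) + 2/3| < (14/27)/x < ε.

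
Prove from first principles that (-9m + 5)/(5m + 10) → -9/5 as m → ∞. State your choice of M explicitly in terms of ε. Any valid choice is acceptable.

Let ε > 0 be given. For m ≥ 1, |(-9m + 5)/(5m + 10) + 9/5| = |115|/(5(5m + 10)) = 115/(5(5m + 10)).
Since 5m + 10 ≥ 5m for m ≥ 1, this is ≤ 115/(5·5m) = (23/5)/m.
So |(-9m + 5)/(5m + 10) + 9/5| < ε whenever m > (23/5)/ε.
Take M = (23/5)/ε. If m > M then |(-9m + 5)/(5m + 10) + 9/5| ≤ (23/5)/m < ε.

M = (23/5)/ε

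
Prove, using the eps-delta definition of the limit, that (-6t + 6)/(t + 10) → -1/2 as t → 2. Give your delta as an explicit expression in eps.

Let eps > 0 be given. We want delta > 0 with 0 < |t − 2| < delta ⇒ |(-6t + 6)/(t + 10) + 1/2| < eps.
Combining over a common denominator, (-6t + 6)/(t + 10) + 1/2 = [(-6t + 6)·12 − (-6)·(t + 10)] / [12·(t + 10)] = -66(t − 2) / (12(t + 10)).
So |(-6t + 6)/(t + 10) + 1/2| = 66|t − 2| / (12·|t + 10|).
Require delta ≤ 6, so |t + 10| ≥ |12| − |t − 2| > 12 − 6 = 6.
Hence |(-6t + 6)/(t + 10) + 1/2| < 66|t − 2|/(12·6) = (11/12)|t − 2|, which is < eps once |t − 2| < (12/11)eps.
Take delta = min(6, (12/11)eps). Then 0 < |t − 2| < delta forces both bounds, so |(-6t + 6)/(t + 10) + 1/2| < eps.

delta = min(6, (12/11)eps)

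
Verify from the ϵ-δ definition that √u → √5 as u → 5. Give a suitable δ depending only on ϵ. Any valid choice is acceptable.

Suppose ϵ > 0. We want δ > 0 such that 0 < |u − 5| < δ implies |√u − √5| < ϵ.
Multiplying by the conjugate, |√u − √5| = |u − 5|/(√u + √5).
Restrict δ ≤ 5 so that |u − 5| < 5 forces u > 0, and then √u + √5 > √5.
Hence |√u − √5| < |u − 5|/√5, which is < ϵ once |u − 5| < √5·ϵ.
Take δ = min(5, √5·ϵ). If 0 < |u − 5| < δ then u > 0 and |√u − √5| < |u − 5|/√5 < ϵ.

δ = min(5, √5·ϵ)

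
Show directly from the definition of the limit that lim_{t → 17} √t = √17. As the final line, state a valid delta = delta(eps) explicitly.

Let eps > 0. We want delta > 0 such that 0 < |t − 17| < delta implies |√t − √17| < eps.
Rationalise: √t − √17 = (t − 17)/(√t + √17), so |√t − √17| = |t − 17|/(√t + √17).
Restrict delta ≤ 17 so that |t − 17| < 17 forces t > 0, and then √t + √17 > √17.
Hence |√t − √17| < |t − 17|/√17, which is < eps once |t − 17| < √17·eps.
Take delta = min(17, √17·eps). If 0 < |t − 17| < delta then t > 0 and |√t − √17| < |t − 17|/√17 < eps.

delta = min(17, √17·eps)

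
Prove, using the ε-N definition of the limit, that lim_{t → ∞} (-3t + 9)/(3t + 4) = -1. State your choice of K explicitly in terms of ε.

Suppose ε > 0. We seek K > 0 such that t > K implies |(-3t + 9)/(3t + 4) + 1| < ε.
(-3t + 9)/(3t + 4) + 1 = (3(-3t + 9) − (-3)(3t + 4)) / (3(3t + 4)) = 39/(3(3t + 4)).
For t > 0 we have 3t + 4 > 3t, so |(-3t + 9)/(3t + 4) + 1| = 39/(3(3t + 4)) < 39/(3·3t) = (13/3)/t.
Thus |(-3t + 9)/(3t + 4) + 1| < ε whenever t > (13/3)/ε.
Take K = (13/3)/ε. If t > K then |(-3t + 9)/(3t + 4) + 1| < (13/3)/t < ε.

K = (13/3)/ε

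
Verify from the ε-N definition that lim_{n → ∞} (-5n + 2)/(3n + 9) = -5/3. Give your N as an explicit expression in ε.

N = (17/3)/ε

Let ε > 0. For n ≥ 1, |(-5n + 2)/(3n + 9) + 5/3| = |51|/(3(3n + 9)) = 51/(3(3n + 9)).
Since 3n + 9 ≥ 3n for n ≥ 1, this is ≤ 51/(3·3n) = (17/3)/n.
So |(-5n + 2)/(3n + 9) + 5/3| < ε whenever n > (17/3)/ε.
Take N = (17/3)/ε. If n > N then |(-5n + 2)/(3n + 9) + 5/3| ≤ (17/3)/n < ε.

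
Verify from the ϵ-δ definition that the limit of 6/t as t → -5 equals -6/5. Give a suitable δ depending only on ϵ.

Fix ϵ > 0. We seek δ > 0 such that 0 < |t + 5| < δ implies |6/t + 6/5| < ϵ.
|6/t + 6/5| = 6·|-5 − t|/(5·|t|) = 6|t + 5|/(5|t|).
Restrict δ ≤ 5/2. Then |t + 5| < 5/2 gives |t| > 5/2, so 5|t| > 25/2.
Then |6/t + 6/5| < 6|t + 5|/(25/2), which is < ϵ when |t + 5| < (25/12)ϵ.
Take δ = min(5/2, (25/12)ϵ). Then 0 < |t + 5| < δ gives both |t + 5| < 5/2 and |t + 5| < (25/12)ϵ, so |6/t + 6/5| < ϵ.

δ = min(5/2, (25/12)ϵ)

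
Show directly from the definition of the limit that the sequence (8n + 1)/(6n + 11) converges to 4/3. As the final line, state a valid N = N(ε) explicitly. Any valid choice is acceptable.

N = (41/18)/ε

Fix ε > 0. For n ≥ 1, |(8n + 1)/(6n + 11) − (4/3)| = |-82|/(6(6n + 11)) = 82/(6(6n + 11)).
Since 6n + 11 ≥ 6n for n ≥ 1, this is ≤ 82/(6·6n) = (41/18)/n.
So |(8n + 1)/(6n + 11) − (4/3)| < ε whenever n > (41/18)/ε.
Take N = (41/18)/ε. If n > N then |(8n + 1)/(6n + 11) − (4/3)| ≤ (41/18)/n < ε.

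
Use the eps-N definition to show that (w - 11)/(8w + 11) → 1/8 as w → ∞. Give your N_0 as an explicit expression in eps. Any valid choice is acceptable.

N_0 = (99/64)/eps

Fix eps > 0. We seek N_0 > 0 such that w > N_0 implies |(w - 11)/(8w + 11) − (1/8)| < eps.
(w - 11)/(8w + 11) − (1/8) = (8(w - 11) − (8w + 11)) / (8(8w + 11)) = -99/(8(8w + 11)).
For w > 0 we have 8w + 11 > 8w, so |(w - 11)/(8w + 11) − (1/8)| = 99/(8(8w + 11)) < 99/(8·8w) = (99/64)/w.
Thus |(w - 11)/(8w + 11) − (1/8)| < eps whenever w > (99/64)/eps.
Take N_0 = (99/64)/eps. If w > N_0 then |(w - 11)/(8w + 11) − (1/8)| < (99/64)/w < eps.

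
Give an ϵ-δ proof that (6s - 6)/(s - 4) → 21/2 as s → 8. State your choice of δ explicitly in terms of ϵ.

Let ϵ > 0. We want δ > 0 with 0 < |s − 8| < δ ⇒ |(6s - 6)/(s - 4) − (21/2)| < ϵ.
Combining over a common denominator, (6s - 6)/(s - 4) − (21/2) = [(6s - 6)·4 − 42·(s - 4)] / [4·(s - 4)] = -18(s − 8) / (4(s - 4)).
So |(6s - 6)/(s - 4) − (21/2)| = 18|s − 8| / (4·|s − 4|).
Require δ ≤ 2, so |s − 4| ≥ |4| − |s − 8| > 4 − 2 = 2.
Hence |(6s - 6)/(s - 4) − (21/2)| < 18|s − 8|/(4·2) = (9/4)|s − 8|, which is < ϵ once |s − 8| < (4/9)ϵ.
Take δ = min(2, (4/9)ϵ). Then 0 < |s − 8| < δ forces both bounds, so |(6s - 6)/(s - 4) − (21/2)| < ϵ.

δ = min(2, (4/9)ϵ)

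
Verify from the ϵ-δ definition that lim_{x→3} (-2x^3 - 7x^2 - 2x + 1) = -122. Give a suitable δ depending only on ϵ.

Fix ϵ > 0. We want δ > 0 such that 0 < |x − 3| < δ implies |(-2x^3 - 7x^2 - 2x + 1) + 122| < ϵ.
(-2x^3 - 7x^2 - 2x + 1) + 122 = -2x^3 - 7x^2 - 2x + 123 = (x − 3)(-2x^2 - 13x - 41).
So |(-2x^3 - 7x^2 - 2x + 1) + 122| = |x − 3|·|-2x^2 - 13x - 41|.
Require δ ≤ 2. Then |x − 3| < 2 gives |x| < 5, and by the triangle inequality |-2x^2 - 13x - 41| ≤ 2·5^2 + 13·5 + 41 = 156.
Hence |(-2x^3 - 7x^2 - 2x + 1) + 122| ≤ 156|x − 3| < ϵ provided |x − 3| < ϵ/156.
Take δ = min(2, ϵ/156). Then 0 < |x − 3| < δ gives both |x − 3| < 2 and |x − 3| < ϵ/156, so |(-2x^3 - 7x^2 - 2x + 1) + 122| < ϵ.

δ = min(2, ϵ/156)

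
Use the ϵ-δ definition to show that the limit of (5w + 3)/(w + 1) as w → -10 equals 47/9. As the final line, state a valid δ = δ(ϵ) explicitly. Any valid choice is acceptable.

Let ϵ > 0 be given. We want δ > 0 with 0 < |w + 10| < δ ⇒ |(5w + 3)/(w + 1) − (47/9)| < ϵ.
Combining over a common denominator, (5w + 3)/(w + 1) − (47/9) = [(5w + 3)·(-9) − (-47)·(w + 1)] / [(-9)·(w + 1)] = 2(w + 10) / ((-9)(w + 1)).
So |(5w + 3)/(w + 1) − (47/9)| = 2|w + 10| / (9·|w + 1|).
Require δ ≤ 9/2, so |w + 1| ≥ |-9| − |w + 10| > 9 − 9/2 = 9/2.
Hence |(5w + 3)/(w + 1) − (47/9)| < 2|w + 10|/(9·(9/2)) = (4/81)|w + 10|, which is < ϵ once |w + 10| < (81/4)ϵ.
Take δ = min(9/2, (81/4)ϵ). Then 0 < |w + 10| < δ forces both bounds, so |(5w + 3)/(w + 1) − (47/9)| < ϵ.

δ = min(9/2, (81/4)ϵ)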